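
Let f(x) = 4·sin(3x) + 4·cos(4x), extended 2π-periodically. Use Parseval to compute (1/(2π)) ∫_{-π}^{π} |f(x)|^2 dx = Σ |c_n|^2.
Σ |c_n|^2 = 16

Expand |f|^2 and use orthogonality of {sin(nx), cos(mx)} on [-π, π]:
  ∫_{-π}^{π} sin(nx)^2 dx = π, ∫ cos(mx)^2 dx = π, and cross terms integrate to 0.
So ∫_{-π}^{π} f(x)^2 dx = 4^2 · π + 4^2 · π = (16 + 16)π.
Divide by 2π: (16 + 16)/2 = 16.
By Parseval, this equals Σ |c_n|^2.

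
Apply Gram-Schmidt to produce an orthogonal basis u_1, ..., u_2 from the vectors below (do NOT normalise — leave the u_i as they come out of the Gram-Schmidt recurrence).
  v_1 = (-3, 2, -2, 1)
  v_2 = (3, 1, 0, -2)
Orthogonal basis:
  u_1 = (-3, 2, -2, 1)
  u_2 = (3/2, 2, -1, -3/2)

Apply the Gram-Schmidt recurrence
  u_1 = v_1
  u_i = v_i − Σ_{j<i} ((v_i · u_j) / (u_j · u_j)) · u_j.

Step by step this gives:
  u_1 = (-3, 2, -2, 1)
  u_2 = (3/2, 2, -1, -3/2)

Orthogonality check:
  u_2 · u_1 = 0 (should be 0)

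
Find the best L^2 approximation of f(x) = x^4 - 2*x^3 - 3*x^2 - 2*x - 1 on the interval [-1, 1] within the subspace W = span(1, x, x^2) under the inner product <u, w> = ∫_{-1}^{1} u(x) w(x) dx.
g(x) = -15*x^2/7 - 16*x/5 - 38/35

The best approximation g ∈ W is the orthogonal projection of f onto W. Writing g = a_0 + a_1 x + a_2 x^2, the coefficients solve the normal equations G · a = b where
  G_{ij} = <φ_i, φ_j> and b_i = <f, φ_i>, with φ_0 = 1, φ_1 = x, φ_2 = x^2.
G =
  [2, 0, 2/3]
  [0, 2/3, 0]
  [2/3, 0, 2/5],
b = (-18/5, -32/15, -166/105).
Solving gives a_0 = -38/35, a_1 = -16/5, a_2 = -15/7, so
  g(x) = -15*x^2/7 - 16*x/5 - 38/35.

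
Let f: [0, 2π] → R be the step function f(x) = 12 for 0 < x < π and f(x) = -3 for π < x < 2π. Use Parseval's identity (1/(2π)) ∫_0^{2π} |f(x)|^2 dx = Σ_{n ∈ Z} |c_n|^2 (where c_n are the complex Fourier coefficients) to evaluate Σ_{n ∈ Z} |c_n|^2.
Σ |c_n|^2 = 153/2

Parseval equates the L^2 energy of f (normalised by 1/(2π)) with the ℓ^2 sum of its Fourier coefficients: (1/(2π)) ∫_0^{2π} |f|^2 = Σ |c_n|^2.
Compute the left side: (1/(2π)) [∫_0^π 12^2 dx + ∫_π^{2π} (-3)^2 dx] = (1/(2π)) · (144π + 9π) = (144 + 9)/2 = 153/2.
So Σ_{n ∈ Z} |c_n|^2 = 153/2.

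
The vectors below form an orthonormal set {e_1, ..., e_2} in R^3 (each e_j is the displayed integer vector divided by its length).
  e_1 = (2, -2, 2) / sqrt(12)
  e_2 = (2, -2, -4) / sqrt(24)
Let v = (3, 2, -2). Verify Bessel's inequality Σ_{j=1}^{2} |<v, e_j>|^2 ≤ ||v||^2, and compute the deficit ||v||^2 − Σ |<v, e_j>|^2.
Σ |<v, e_j>|^2 = 9/2; ||v||^2 = 17; deficit = 25/2

Write each e_j = u_j / sqrt(<u_j, u_j>) where u_j is the displayed integer vector. Then <v, e_j> = <v, u_j> / sqrt(<u_j, u_j>), so |<v, e_j>|^2 = <v, u_j>^2 / <u_j, u_j>.
Coefficients: <v, e_1> = -2/sqrt(12), <v, e_2> = 10/sqrt(24).
Square and sum: Σ |<v, e_j>|^2 = 9/2.
Compute ||v||^2 = v·v = 17.
Deficit = 17 − 9/2 = 25/2 ≥ 0, confirming Bessel's inequality. (The deficit equals ||v − Σ <v,e_j> e_j||^2, the squared distance from v to span{e_j}.)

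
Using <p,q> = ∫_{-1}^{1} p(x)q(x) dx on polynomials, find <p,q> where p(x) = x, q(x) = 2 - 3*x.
<p,q> = -2

Expand the product: p(x)·q(x) = -3*x^2 + 2*x.
∫_{-1}^{1} of each monomial x^k gives [2/(k+1) if k even, 0 if k odd]. Integrating term-by-term (or equivalently evaluating the antiderivative F(x) = -x^3 + x^2 at the endpoints):
  F(1) − F(−1) = 0 − (2) = -2.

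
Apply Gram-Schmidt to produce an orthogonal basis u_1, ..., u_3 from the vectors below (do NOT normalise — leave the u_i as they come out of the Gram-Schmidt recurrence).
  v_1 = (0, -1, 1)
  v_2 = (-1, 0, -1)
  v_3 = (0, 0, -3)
Orthogonal basis:
  u_1 = (0, -1, 1)
  u_2 = (-1, -1/2, -1/2)
  u_3 = (1, -1, -1)

Apply the Gram-Schmidt recurrence
  u_1 = v_1
  u_i = v_i − Σ_{j<i} ((v_i · u_j) / (u_j · u_j)) · u_j.

Step by step this gives:
  u_1 = (0, -1, 1)
  u_2 = (-1, -1/2, -1/2)
  u_3 = (1, -1, -1)

Orthogonality check:
  u_2 · u_1 = 0 (should be 0)
  u_3 · u_1 = 0 (should be 0)
  u_3 · u_2 = 0 (should be 0)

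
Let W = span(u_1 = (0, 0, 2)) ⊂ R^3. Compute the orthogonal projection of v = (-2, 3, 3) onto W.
proj_W(v) = (0, 0, 3)

Set up U = [u_1 | ... | u_1] ∈ R^(3×1). The projector onto W = col(U) is P = U (U^T U)^(-1) U^T.
Compute U^T U =
  [4],
and U^T v = (6).
Solve U^T U · c = U^T v for the coefficients: c = (3/2). The projection is proj_W(v) = U c.
Check: (v - proj_W(v)) · u_1 = 0  (should be 0).
Result: proj_W(v) = (0, 0, 3).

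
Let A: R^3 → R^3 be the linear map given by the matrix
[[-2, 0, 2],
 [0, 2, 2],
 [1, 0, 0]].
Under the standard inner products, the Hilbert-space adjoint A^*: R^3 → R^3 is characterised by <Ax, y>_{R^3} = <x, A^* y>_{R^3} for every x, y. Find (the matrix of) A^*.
A^* = A^T =
[[-2, 0, 1],
 [0, 2, 0],
 [2, 2, 0]]

For real matrices with standard dot products, the defining identity <Ax, y> = <x, A^* y> gives (Ax)^T y = x^T (A^*) y, i.e. x^T A^T y = x^T (A^*) y. Since this holds for all x, y, we must have A^* = A^T. Therefore
A^* =
[[-2, 0, 1],
 [0, 2, 0],
 [2, 2, 0]].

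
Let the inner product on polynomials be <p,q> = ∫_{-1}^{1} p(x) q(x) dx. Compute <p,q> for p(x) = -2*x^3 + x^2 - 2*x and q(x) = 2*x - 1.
<p,q> = -74/15

Expand the product: p(x)·q(x) = -4*x^4 + 4*x^3 - 5*x^2 + 2*x.
∫_{-1}^{1} of each monomial x^k gives [2/(k+1) if k even, 0 if k odd]. Integrating term-by-term (or equivalently evaluating the antiderivative F(x) = -4*x^5/5 + x^4 - 5*x^3/3 + x^2 at the endpoints):
  F(1) − F(−1) = -7/15 − (67/15) = -74/15.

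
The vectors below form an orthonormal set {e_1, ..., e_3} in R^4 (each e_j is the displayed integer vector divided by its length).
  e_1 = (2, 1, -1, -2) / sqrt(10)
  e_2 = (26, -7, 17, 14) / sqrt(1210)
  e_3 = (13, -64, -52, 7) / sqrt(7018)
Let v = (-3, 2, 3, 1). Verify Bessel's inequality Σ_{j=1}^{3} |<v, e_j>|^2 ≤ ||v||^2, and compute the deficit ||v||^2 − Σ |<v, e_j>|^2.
Σ |<v, e_j>|^2 = 665/29; ||v||^2 = 23; deficit = 2/29

Write each e_j = u_j / sqrt(<u_j, u_j>) where u_j is the displayed integer vector. Then <v, e_j> = <v, u_j> / sqrt(<u_j, u_j>), so |<v, e_j>|^2 = <v, u_j>^2 / <u_j, u_j>.
Coefficients: <v, e_1> = -9/sqrt(10), <v, e_2> = -27/sqrt(1210), <v, e_3> = -316/sqrt(7018).
Square and sum: Σ |<v, e_j>|^2 = 665/29.
Compute ||v||^2 = v·v = 23.
Deficit = 23 − 665/29 = 2/29 ≥ 0, confirming Bessel's inequality. (The deficit equals ||v − Σ <v,e_j> e_j||^2, the squared distance from v to span{e_j}.)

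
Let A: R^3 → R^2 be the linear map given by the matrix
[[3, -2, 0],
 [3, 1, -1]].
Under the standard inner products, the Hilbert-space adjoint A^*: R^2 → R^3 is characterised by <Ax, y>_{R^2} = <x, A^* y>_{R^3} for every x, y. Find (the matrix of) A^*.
A^* = A^T =
[[3, 3],
 [-2, 1],
 [0, -1]]

For real matrices with standard dot products, the defining identity <Ax, y> = <x, A^* y> gives (Ax)^T y = x^T (A^*) y, i.e. x^T A^T y = x^T (A^*) y. Since this holds for all x, y, we must have A^* = A^T. Therefore
A^* =
[[3, 3],
 [-2, 1],
 [0, -1]].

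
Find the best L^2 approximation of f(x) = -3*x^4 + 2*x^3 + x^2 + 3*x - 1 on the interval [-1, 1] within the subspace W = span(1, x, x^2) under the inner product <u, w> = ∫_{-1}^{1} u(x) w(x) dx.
g(x) = -11*x^2/7 + 21*x/5 - 26/35

The best approximation g ∈ W is the orthogonal projection of f onto W. Writing g = a_0 + a_1 x + a_2 x^2, the coefficients solve the normal equations G · a = b where
  G_{ij} = <φ_i, φ_j> and b_i = <f, φ_i>, with φ_0 = 1, φ_1 = x, φ_2 = x^2.
G =
  [2, 0, 2/3]
  [0, 2/3, 0]
  [2/3, 0, 2/5],
b = (-38/15, 14/5, -118/105).
Solving gives a_0 = -26/35, a_1 = 21/5, a_2 = -11/7, so
  g(x) = -11*x^2/7 + 21*x/5 - 26/35.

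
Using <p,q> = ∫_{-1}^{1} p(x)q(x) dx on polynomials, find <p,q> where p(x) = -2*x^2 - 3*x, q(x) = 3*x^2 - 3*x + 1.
<p,q> = 34/15

Expand the product: p(x)·q(x) = -6*x^4 - 3*x^3 + 7*x^2 - 3*x.
∫_{-1}^{1} of each monomial x^k gives [2/(k+1) if k even, 0 if k odd]. Integrating term-by-term (or equivalently evaluating the antiderivative F(x) = -6*x^5/5 - 3*x^4/4 + 7*x^3/3 - 3*x^2/2 at the endpoints):
  F(1) − F(−1) = -67/60 − (-203/60) = 34/15.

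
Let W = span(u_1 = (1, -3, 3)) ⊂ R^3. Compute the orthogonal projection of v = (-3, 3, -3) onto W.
proj_W(v) = (-21/19, 63/19, -63/19)

Set up U = [u_1 | ... | u_1] ∈ R^(3×1). The projector onto W = col(U) is P = U (U^T U)^(-1) U^T.
Compute U^T U =
  [19],
and U^T v = (-21).
Solve U^T U · c = U^T v for the coefficients: c = (-21/19). The projection is proj_W(v) = U c.
Check: (v - proj_W(v)) · u_1 = 0  (should be 0).
Result: proj_W(v) = (-21/19, 63/19, -63/19).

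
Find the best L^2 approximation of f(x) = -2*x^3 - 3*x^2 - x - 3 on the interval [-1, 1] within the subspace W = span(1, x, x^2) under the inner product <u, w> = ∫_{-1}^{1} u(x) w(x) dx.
g(x) = -3*x^2 - 11*x/5 - 3

The best approximation g ∈ W is the orthogonal projection of f onto W. Writing g = a_0 + a_1 x + a_2 x^2, the coefficients solve the normal equations G · a = b where
  G_{ij} = <φ_i, φ_j> and b_i = <f, φ_i>, with φ_0 = 1, φ_1 = x, φ_2 = x^2.
G =
  [2, 0, 2/3]
  [0, 2/3, 0]
  [2/3, 0, 2/5],
b = (-8, -22/15, -16/5).
Solving gives a_0 = -3, a_1 = -11/5, a_2 = -3, so
  g(x) = -3*x^2 - 11*x/5 - 3.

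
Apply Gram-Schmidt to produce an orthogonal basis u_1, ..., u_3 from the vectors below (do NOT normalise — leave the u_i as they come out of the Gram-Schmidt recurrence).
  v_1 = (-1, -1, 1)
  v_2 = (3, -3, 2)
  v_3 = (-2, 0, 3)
Orthogonal basis:
  u_1 = (-1, -1, 1)
  u_2 = (11/3, -7/3, 4/3)
  u_3 = (8/31, 40/31, 48/31)

Apply the Gram-Schmidt recurrence
  u_1 = v_1
  u_i = v_i − Σ_{j<i} ((v_i · u_j) / (u_j · u_j)) · u_j.

Step by step this gives:
  u_1 = (-1, -1, 1)
  u_2 = (11/3, -7/3, 4/3)
  u_3 = (8/31, 40/31, 48/31)

Orthogonality check:
  u_2 · u_1 = 0 (should be 0)
  u_3 · u_1 = 0 (should be 0)
  u_3 · u_2 = 0 (should be 0)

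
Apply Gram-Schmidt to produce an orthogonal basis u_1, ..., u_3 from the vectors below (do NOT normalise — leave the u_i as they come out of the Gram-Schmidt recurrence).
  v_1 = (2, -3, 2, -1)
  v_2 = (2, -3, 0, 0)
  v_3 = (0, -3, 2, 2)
Orthogonal basis:
  u_1 = (2, -3, 2, -1)
  u_2 = (5/9, -5/6, -13/9, 13/18)
  u_3 = (-18/13, -12/13, 6/5, 12/5)

Apply the Gram-Schmidt recurrence
  u_1 = v_1
  u_i = v_i − Σ_{j<i} ((v_i · u_j) / (u_j · u_j)) · u_j.

Step by step this gives:
  u_1 = (2, -3, 2, -1)
  u_2 = (5/9, -5/6, -13/9, 13/18)
  u_3 = (-18/13, -12/13, 6/5, 12/5)

Orthogonality check:
  u_2 · u_1 = 0 (should be 0)
  u_3 · u_1 = 0 (should be 0)
  u_3 · u_2 = 0 (should be 0)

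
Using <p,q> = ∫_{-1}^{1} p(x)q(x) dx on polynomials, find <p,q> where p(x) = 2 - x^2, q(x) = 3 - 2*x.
<p,q> = 10

Expand the product: p(x)·q(x) = 2*x^3 - 3*x^2 - 4*x + 6.
∫_{-1}^{1} of each monomial x^k gives [2/(k+1) if k even, 0 if k odd]. Integrating term-by-term (or equivalently evaluating the antiderivative F(x) = x^4/2 - x^3 - 2*x^2 + 6*x at the endpoints):
  F(1) − F(−1) = 7/2 − (-13/2) = 10.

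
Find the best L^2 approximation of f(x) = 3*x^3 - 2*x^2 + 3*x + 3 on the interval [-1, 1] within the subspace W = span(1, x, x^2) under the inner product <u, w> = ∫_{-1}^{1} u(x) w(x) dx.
g(x) = -2*x^2 + 24*x/5 + 3

The best approximation g ∈ W is the orthogonal projection of f onto W. Writing g = a_0 + a_1 x + a_2 x^2, the coefficients solve the normal equations G · a = b where
  G_{ij} = <φ_i, φ_j> and b_i = <f, φ_i>, with φ_0 = 1, φ_1 = x, φ_2 = x^2.
G =
  [2, 0, 2/3]
  [0, 2/3, 0]
  [2/3, 0, 2/5],
b = (14/3, 16/5, 6/5).
Solving gives a_0 = 3, a_1 = 24/5, a_2 = -2, so
  g(x) = -2*x^2 + 24*x/5 + 3.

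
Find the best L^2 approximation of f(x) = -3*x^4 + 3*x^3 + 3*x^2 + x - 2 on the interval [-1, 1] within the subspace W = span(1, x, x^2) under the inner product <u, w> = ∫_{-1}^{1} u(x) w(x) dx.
g(x) = 3*x^2/7 + 14*x/5 - 61/35

The best approximation g ∈ W is the orthogonal projection of f onto W. Writing g = a_0 + a_1 x + a_2 x^2, the coefficients solve the normal equations G · a = b where
  G_{ij} = <φ_i, φ_j> and b_i = <f, φ_i>, with φ_0 = 1, φ_1 = x, φ_2 = x^2.
G =
  [2, 0, 2/3]
  [0, 2/3, 0]
  [2/3, 0, 2/5],
b = (-16/5, 28/15, -104/105).
Solving gives a_0 = -61/35, a_1 = 14/5, a_2 = 3/7, so
  g(x) = 3*x^2/7 + 14*x/5 - 61/35.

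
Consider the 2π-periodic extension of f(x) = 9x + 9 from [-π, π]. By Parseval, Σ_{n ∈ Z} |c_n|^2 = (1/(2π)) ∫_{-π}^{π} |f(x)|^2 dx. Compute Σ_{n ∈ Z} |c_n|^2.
Σ |c_n|^2 = 27π^2 + 81

Expand and integrate term by term over [-π, π]:
  ∫ (9x)^2 dx = 81·(2π^3/3); ∫ 2·9·(9)·x dx = 0 (odd integrand); ∫ 9^2 dx = 81·2π.
So (1/(2π)) ∫_{-π}^{π} (9x + 9)^2 dx = 81π^2/3 + 81 = 27π^2 + 81.
Parseval ⇒ Σ |c_n|^2 = 27π^2 + 81.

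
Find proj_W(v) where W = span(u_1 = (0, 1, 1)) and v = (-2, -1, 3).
proj_W(v) = (0, 1, 1)

Set up U = [u_1 | ... | u_1] ∈ R^(3×1). The projector onto W = col(U) is P = U (U^T U)^(-1) U^T.
Compute U^T U =
  [2],
and U^T v = (2).
Solve U^T U · c = U^T v for the coefficients: c = (1). The projection is proj_W(v) = U c.
Check: (v - proj_W(v)) · u_1 = 0  (should be 0).
Result: proj_W(v) = (0, 1, 1).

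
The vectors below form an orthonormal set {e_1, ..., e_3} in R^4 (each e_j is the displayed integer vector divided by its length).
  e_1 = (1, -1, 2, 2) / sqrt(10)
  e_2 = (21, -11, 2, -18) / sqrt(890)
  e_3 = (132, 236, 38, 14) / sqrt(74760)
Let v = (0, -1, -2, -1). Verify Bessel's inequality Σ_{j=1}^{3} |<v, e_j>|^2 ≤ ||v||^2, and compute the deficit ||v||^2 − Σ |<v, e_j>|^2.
Σ |<v, e_j>|^2 = 971/210; ||v||^2 = 6; deficit = 289/210

Write each e_j = u_j / sqrt(<u_j, u_j>) where u_j is the displayed integer vector. Then <v, e_j> = <v, u_j> / sqrt(<u_j, u_j>), so |<v, e_j>|^2 = <v, u_j>^2 / <u_j, u_j>.
Coefficients: <v, e_1> = -5/sqrt(10), <v, e_2> = 25/sqrt(890), <v, e_3> = -326/sqrt(74760).
Square and sum: Σ |<v, e_j>|^2 = 971/210.
Compute ||v||^2 = v·v = 6.
Deficit = 6 − 971/210 = 289/210 ≥ 0, confirming Bessel's inequality. (The deficit equals ||v − Σ <v,e_j> e_j||^2, the squared distance from v to span{e_j}.)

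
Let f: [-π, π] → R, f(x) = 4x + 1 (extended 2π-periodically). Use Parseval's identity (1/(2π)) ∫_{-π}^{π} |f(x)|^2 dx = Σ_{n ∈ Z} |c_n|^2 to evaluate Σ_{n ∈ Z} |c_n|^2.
Σ |c_n|^2 = 16π^2/3 + 1

Expand and integrate term by term over [-π, π]:
  ∫ (4x)^2 dx = 16·(2π^3/3); ∫ 2·4·(1)·x dx = 0 (odd integrand); ∫ 1^2 dx = 1·2π.
So (1/(2π)) ∫_{-π}^{π} (4x + 1)^2 dx = 16π^2/3 + 1 = 16π^2/3 + 1.
Parseval ⇒ Σ |c_n|^2 = 16π^2/3 + 1.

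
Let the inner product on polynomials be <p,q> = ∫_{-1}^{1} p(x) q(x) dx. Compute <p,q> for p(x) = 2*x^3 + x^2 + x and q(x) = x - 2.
<p,q> = 2/15

Expand the product: p(x)·q(x) = 2*x^4 - 3*x^3 - x^2 - 2*x.
∫_{-1}^{1} of each monomial x^k gives [2/(k+1) if k even, 0 if k odd]. Integrating term-by-term (or equivalently evaluating the antiderivative F(x) = 2*x^5/5 - 3*x^4/4 - x^3/3 - x^2 at the endpoints):
  F(1) − F(−1) = -101/60 − (-109/60) = 2/15.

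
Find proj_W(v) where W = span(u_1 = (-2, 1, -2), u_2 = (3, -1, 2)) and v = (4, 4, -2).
proj_W(v) = (4, 8/5, -16/5)

Set up U = [u_1 | ... | u_2] ∈ R^(3×2). The projector onto W = col(U) is P = U (U^T U)^(-1) U^T.
Compute U^T U =
  [9, -11]
  [-11, 14],
and U^T v = (0, 4).
Solve U^T U · c = U^T v for the coefficients: c = (44/5, 36/5). The projection is proj_W(v) = U c.
Check: (v - proj_W(v)) · u_1 = 0  (should be 0).
Check: (v - proj_W(v)) · u_2 = 0  (should be 0).
Result: proj_W(v) = (4, 8/5, -16/5).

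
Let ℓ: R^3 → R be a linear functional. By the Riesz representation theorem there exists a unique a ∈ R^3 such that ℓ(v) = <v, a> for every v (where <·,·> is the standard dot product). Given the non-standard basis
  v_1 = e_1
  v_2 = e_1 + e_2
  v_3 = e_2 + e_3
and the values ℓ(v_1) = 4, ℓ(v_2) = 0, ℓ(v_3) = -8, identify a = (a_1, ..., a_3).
a = (4, -4, -4)

Write a = (a_1, ..., a_3) in the standard basis. For each basis vector v_i, ℓ(v_i) = <v_i, a> is a linear equation in the a_j's. Collect the n equations into a matrix system V a = ℓ, where row i of V is v_i (expressed in the standard basis). Since V is invertible (lower-triangular with 1s on the diagonal, up to permutation), solve by back-substitution:
  V =
[[1, 0, 0],
 [1, 1, 0],
 [0, 1, 1]]
  V a = (4, 0, -8)
Solving gives a = (4, -4, -4).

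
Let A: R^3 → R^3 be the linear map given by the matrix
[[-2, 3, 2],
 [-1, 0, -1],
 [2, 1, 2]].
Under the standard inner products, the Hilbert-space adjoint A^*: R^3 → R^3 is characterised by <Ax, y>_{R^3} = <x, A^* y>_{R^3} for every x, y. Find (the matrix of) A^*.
A^* = A^T =
[[-2, -1, 2],
 [3, 0, 1],
 [2, -1, 2]]

For real matrices with standard dot products, the defining identity <Ax, y> = <x, A^* y> gives (Ax)^T y = x^T (A^*) y, i.e. x^T A^T y = x^T (A^*) y. Since this holds for all x, y, we must have A^* = A^T. Therefore
A^* =
[[-2, -1, 2],
 [3, 0, 1],
 [2, -1, 2]].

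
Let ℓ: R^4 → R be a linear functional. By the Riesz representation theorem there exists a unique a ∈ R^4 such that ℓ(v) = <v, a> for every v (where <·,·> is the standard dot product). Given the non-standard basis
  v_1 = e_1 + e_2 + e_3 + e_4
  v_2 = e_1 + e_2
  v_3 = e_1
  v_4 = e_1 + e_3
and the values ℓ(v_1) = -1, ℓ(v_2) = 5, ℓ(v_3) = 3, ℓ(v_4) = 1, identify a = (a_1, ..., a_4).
a = (3, 2, -2, -4)

Write a = (a_1, ..., a_4) in the standard basis. For each basis vector v_i, ℓ(v_i) = <v_i, a> is a linear equation in the a_j's. Collect the n equations into a matrix system V a = ℓ, where row i of V is v_i (expressed in the standard basis). Since V is invertible (lower-triangular with 1s on the diagonal, up to permutation), solve by back-substitution:
  V =
[[1, 1, 1, 1],
 [1, 1, 0, 0],
 [1, 0, 0, 0],
 [1, 0, 1, 0]]
  V a = (-1, 5, 3, 1)
Solving gives a = (3, 2, -2, -4).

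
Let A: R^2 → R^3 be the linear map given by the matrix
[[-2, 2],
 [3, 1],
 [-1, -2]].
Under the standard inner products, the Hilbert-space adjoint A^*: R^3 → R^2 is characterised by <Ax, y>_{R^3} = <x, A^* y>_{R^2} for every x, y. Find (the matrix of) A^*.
A^* = A^T =
[[-2, 3, -1],
 [2, 1, -2]]

For real matrices with standard dot products, the defining identity <Ax, y> = <x, A^* y> gives (Ax)^T y = x^T (A^*) y, i.e. x^T A^T y = x^T (A^*) y. Since this holds for all x, y, we must have A^* = A^T. Therefore
A^* =
[[-2, 3, -1],
 [2, 1, -2]].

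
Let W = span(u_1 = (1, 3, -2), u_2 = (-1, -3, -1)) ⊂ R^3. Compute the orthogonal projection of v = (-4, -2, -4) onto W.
proj_W(v) = (-1, -3, -4)

Set up U = [u_1 | ... | u_2] ∈ R^(3×2). The projector onto W = col(U) is P = U (U^T U)^(-1) U^T.
Compute U^T U =
  [14, -8]
  [-8, 11],
and U^T v = (-2, 14).
Solve U^T U · c = U^T v for the coefficients: c = (1, 2). The projection is proj_W(v) = U c.
Check: (v - proj_W(v)) · u_1 = 0  (should be 0).
Check: (v - proj_W(v)) · u_2 = 0  (should be 0).
Result: proj_W(v) = (-1, -3, -4).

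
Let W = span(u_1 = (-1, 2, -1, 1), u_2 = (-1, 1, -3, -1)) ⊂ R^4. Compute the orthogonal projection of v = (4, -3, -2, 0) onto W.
proj_W(v) = (58/59, -149/59, -8/59, -124/59)

Set up U = [u_1 | ... | u_2] ∈ R^(4×2). The projector onto W = col(U) is P = U (U^T U)^(-1) U^T.
Compute U^T U =
  [7, 5]
  [5, 12],
and U^T v = (-8, -1).
Solve U^T U · c = U^T v for the coefficients: c = (-91/59, 33/59). The projection is proj_W(v) = U c.
Check: (v - proj_W(v)) · u_1 = 0  (should be 0).
Check: (v - proj_W(v)) · u_2 = 0  (should be 0).
Result: proj_W(v) = (58/59, -149/59, -8/59, -124/59).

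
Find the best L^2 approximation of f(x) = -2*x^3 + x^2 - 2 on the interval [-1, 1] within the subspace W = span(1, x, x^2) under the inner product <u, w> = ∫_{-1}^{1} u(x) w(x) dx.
g(x) = x^2 - 6*x/5 - 2

The best approximation g ∈ W is the orthogonal projection of f onto W. Writing g = a_0 + a_1 x + a_2 x^2, the coefficients solve the normal equations G · a = b where
  G_{ij} = <φ_i, φ_j> and b_i = <f, φ_i>, with φ_0 = 1, φ_1 = x, φ_2 = x^2.
G =
  [2, 0, 2/3]
  [0, 2/3, 0]
  [2/3, 0, 2/5],
b = (-10/3, -4/5, -14/15).
Solving gives a_0 = -2, a_1 = -6/5, a_2 = 1, so
  g(x) = x^2 - 6*x/5 - 2.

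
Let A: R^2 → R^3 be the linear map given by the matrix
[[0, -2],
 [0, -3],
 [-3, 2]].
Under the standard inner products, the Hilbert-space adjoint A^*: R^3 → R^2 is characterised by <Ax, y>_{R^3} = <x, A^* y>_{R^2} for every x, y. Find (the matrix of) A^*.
A^* = A^T =
[[0, 0, -3],
 [-2, -3, 2]]

For real matrices with standard dot products, the defining identity <Ax, y> = <x, A^* y> gives (Ax)^T y = x^T (A^*) y, i.e. x^T A^T y = x^T (A^*) y. Since this holds for all x, y, we must have A^* = A^T. Therefore
A^* =
[[0, 0, -3],
 [-2, -3, 2]].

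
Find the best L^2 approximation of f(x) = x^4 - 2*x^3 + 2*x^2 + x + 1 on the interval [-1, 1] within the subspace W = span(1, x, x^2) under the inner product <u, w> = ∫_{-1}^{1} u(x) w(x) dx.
g(x) = 20*x^2/7 - x/5 + 32/35

The best approximation g ∈ W is the orthogonal projection of f onto W. Writing g = a_0 + a_1 x + a_2 x^2, the coefficients solve the normal equations G · a = b where
  G_{ij} = <φ_i, φ_j> and b_i = <f, φ_i>, with φ_0 = 1, φ_1 = x, φ_2 = x^2.
G =
  [2, 0, 2/3]
  [0, 2/3, 0]
  [2/3, 0, 2/5],
b = (56/15, -2/15, 184/105).
Solving gives a_0 = 32/35, a_1 = -1/5, a_2 = 20/7, so
  g(x) = 20*x^2/7 - x/5 + 32/35.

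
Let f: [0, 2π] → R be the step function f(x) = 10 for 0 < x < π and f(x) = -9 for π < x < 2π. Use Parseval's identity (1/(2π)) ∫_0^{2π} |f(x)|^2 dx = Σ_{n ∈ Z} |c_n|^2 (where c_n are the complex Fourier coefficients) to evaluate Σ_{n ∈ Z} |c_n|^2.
Σ |c_n|^2 = 181/2

Parseval equates the L^2 energy of f (normalised by 1/(2π)) with the ℓ^2 sum of its Fourier coefficients: (1/(2π)) ∫_0^{2π} |f|^2 = Σ |c_n|^2.
Compute the left side: (1/(2π)) [∫_0^π 10^2 dx + ∫_π^{2π} (-9)^2 dx] = (1/(2π)) · (100π + 81π) = (100 + 81)/2 = 181/2.
So Σ_{n ∈ Z} |c_n|^2 = 181/2.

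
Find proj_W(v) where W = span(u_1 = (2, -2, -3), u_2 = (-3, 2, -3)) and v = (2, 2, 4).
proj_W(v) = (194/373, 56/373, 1584/373)

Set up U = [u_1 | ... | u_2] ∈ R^(3×2). The projector onto W = col(U) is P = U (U^T U)^(-1) U^T.
Compute U^T U =
  [17, -1]
  [-1, 22],
and U^T v = (-12, -14).
Solve U^T U · c = U^T v for the coefficients: c = (-278/373, -250/373). The projection is proj_W(v) = U c.
Check: (v - proj_W(v)) · u_1 = 0  (should be 0).
Check: (v - proj_W(v)) · u_2 = 0  (should be 0).
Result: proj_W(v) = (194/373, 56/373, 1584/373).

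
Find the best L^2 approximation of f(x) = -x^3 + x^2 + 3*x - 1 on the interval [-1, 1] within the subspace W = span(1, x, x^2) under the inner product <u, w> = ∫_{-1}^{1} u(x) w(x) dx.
g(x) = x^2 + 12*x/5 - 1

The best approximation g ∈ W is the orthogonal projection of f onto W. Writing g = a_0 + a_1 x + a_2 x^2, the coefficients solve the normal equations G · a = b where
  G_{ij} = <φ_i, φ_j> and b_i = <f, φ_i>, with φ_0 = 1, φ_1 = x, φ_2 = x^2.
G =
  [2, 0, 2/3]
  [0, 2/3, 0]
  [2/3, 0, 2/5],
b = (-4/3, 8/5, -4/15).
Solving gives a_0 = -1, a_1 = 12/5, a_2 = 1, so
  g(x) = x^2 + 12*x/5 - 1.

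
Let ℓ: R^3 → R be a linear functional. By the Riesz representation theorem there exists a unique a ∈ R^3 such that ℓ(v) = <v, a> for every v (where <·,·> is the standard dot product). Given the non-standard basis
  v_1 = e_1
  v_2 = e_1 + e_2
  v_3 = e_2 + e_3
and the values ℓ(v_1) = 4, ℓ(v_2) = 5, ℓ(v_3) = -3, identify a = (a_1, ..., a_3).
a = (4, 1, -4)

Write a = (a_1, ..., a_3) in the standard basis. For each basis vector v_i, ℓ(v_i) = <v_i, a> is a linear equation in the a_j's. Collect the n equations into a matrix system V a = ℓ, where row i of V is v_i (expressed in the standard basis). Since V is invertible (lower-triangular with 1s on the diagonal, up to permutation), solve by back-substitution:
  V =
[[1, 0, 0],
 [1, 1, 0],
 [0, 1, 1]]
  V a = (4, 5, -3)
Solving gives a = (4, 1, -4).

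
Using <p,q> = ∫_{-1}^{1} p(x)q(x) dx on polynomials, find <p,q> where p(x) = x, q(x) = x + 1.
<p,q> = 2/3

Expand the product: p(x)·q(x) = x^2 + x.
∫_{-1}^{1} of each monomial x^k gives [2/(k+1) if k even, 0 if k odd]. Integrating term-by-term (or equivalently evaluating the antiderivative F(x) = x^3/3 + x^2/2 at the endpoints):
  F(1) − F(−1) = 5/6 − (1/6) = 2/3.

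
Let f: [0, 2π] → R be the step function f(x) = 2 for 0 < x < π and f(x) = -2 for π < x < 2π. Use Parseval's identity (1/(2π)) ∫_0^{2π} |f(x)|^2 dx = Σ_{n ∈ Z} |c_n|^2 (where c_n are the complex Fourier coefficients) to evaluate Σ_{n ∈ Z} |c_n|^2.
Σ |c_n|^2 = 4

Parseval equates the L^2 energy of f (normalised by 1/(2π)) with the ℓ^2 sum of its Fourier coefficients: (1/(2π)) ∫_0^{2π} |f|^2 = Σ |c_n|^2.
Compute the left side: (1/(2π)) [∫_0^π 2^2 dx + ∫_π^{2π} (-2)^2 dx] = (1/(2π)) · (4π + 4π) = (4 + 4)/2 = 4.
So Σ_{n ∈ Z} |c_n|^2 = 4.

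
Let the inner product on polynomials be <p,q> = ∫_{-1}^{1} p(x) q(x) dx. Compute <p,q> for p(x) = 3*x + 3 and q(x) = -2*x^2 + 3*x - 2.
<p,q> = -10

Expand the product: p(x)·q(x) = -6*x^3 + 3*x^2 + 3*x - 6.
∫_{-1}^{1} of each monomial x^k gives [2/(k+1) if k even, 0 if k odd]. Integrating term-by-term (or equivalently evaluating the antiderivative F(x) = -3*x^4/2 + x^3 + 3*x^2/2 - 6*x at the endpoints):
  F(1) − F(−1) = -5 − (5) = -10.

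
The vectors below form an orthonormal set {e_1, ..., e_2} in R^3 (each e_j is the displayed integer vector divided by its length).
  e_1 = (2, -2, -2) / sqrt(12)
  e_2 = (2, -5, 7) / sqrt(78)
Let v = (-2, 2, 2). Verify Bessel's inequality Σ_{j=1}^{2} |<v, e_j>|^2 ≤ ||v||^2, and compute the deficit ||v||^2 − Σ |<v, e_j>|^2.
Σ |<v, e_j>|^2 = 12; ||v||^2 = 12; deficit = 0

Write each e_j = u_j / sqrt(<u_j, u_j>) where u_j is the displayed integer vector. Then <v, e_j> = <v, u_j> / sqrt(<u_j, u_j>), so |<v, e_j>|^2 = <v, u_j>^2 / <u_j, u_j>.
Coefficients: <v, e_1> = -12/sqrt(12), <v, e_2> = 0/sqrt(78).
Square and sum: Σ |<v, e_j>|^2 = 12.
Compute ||v||^2 = v·v = 12.
Deficit = 12 − 12 = 0 ≥ 0, confirming Bessel's inequality. (The deficit equals ||v − Σ <v,e_j> e_j||^2, the squared distance from v to span{e_j}.)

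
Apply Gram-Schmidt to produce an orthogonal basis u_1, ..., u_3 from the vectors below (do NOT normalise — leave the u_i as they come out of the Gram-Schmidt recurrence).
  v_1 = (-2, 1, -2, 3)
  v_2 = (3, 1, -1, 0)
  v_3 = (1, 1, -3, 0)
Orthogonal basis:
  u_1 = (-2, 1, -2, 3)
  u_2 = (8/3, 7/6, -4/3, 1/2)
  u_3 = (-82/189, -4/27, -274/189, -76/63)

Apply the Gram-Schmidt recurrence
  u_1 = v_1
  u_i = v_i − Σ_{j<i} ((v_i · u_j) / (u_j · u_j)) · u_j.

Step by step this gives:
  u_1 = (-2, 1, -2, 3)
  u_2 = (8/3, 7/6, -4/3, 1/2)
  u_3 = (-82/189, -4/27, -274/189, -76/63)

Orthogonality check:
  u_2 · u_1 = 0 (should be 0)
  u_3 · u_1 = 0 (should be 0)
  u_3 · u_2 = 0 (should be 0)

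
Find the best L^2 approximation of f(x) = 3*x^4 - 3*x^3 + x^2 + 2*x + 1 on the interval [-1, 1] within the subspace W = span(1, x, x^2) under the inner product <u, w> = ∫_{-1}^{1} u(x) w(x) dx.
g(x) = 25*x^2/7 + x/5 + 26/35

The best approximation g ∈ W is the orthogonal projection of f onto W. Writing g = a_0 + a_1 x + a_2 x^2, the coefficients solve the normal equations G · a = b where
  G_{ij} = <φ_i, φ_j> and b_i = <f, φ_i>, with φ_0 = 1, φ_1 = x, φ_2 = x^2.
G =
  [2, 0, 2/3]
  [0, 2/3, 0]
  [2/3, 0, 2/5],
b = (58/15, 2/15, 202/105).
Solving gives a_0 = 26/35, a_1 = 1/5, a_2 = 25/7, so
  g(x) = 25*x^2/7 + x/5 + 26/35.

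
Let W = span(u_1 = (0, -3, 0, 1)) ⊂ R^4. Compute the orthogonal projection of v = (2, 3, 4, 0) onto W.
proj_W(v) = (0, 27/10, 0, -9/10)

Set up U = [u_1 | ... | u_1] ∈ R^(4×1). The projector onto W = col(U) is P = U (U^T U)^(-1) U^T.
Compute U^T U =
  [10],
and U^T v = (-9).
Solve U^T U · c = U^T v for the coefficients: c = (-9/10). The projection is proj_W(v) = U c.
Check: (v - proj_W(v)) · u_1 = 0  (should be 0).
Result: proj_W(v) = (0, 27/10, 0, -9/10).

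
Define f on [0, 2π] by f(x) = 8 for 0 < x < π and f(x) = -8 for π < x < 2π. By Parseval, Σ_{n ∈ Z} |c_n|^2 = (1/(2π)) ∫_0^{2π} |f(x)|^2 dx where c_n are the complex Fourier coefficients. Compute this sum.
Σ |c_n|^2 = 64

Parseval equates the L^2 energy of f (normalised by 1/(2π)) with the ℓ^2 sum of its Fourier coefficients: (1/(2π)) ∫_0^{2π} |f|^2 = Σ |c_n|^2.
Compute the left side: (1/(2π)) [∫_0^π 8^2 dx + ∫_π^{2π} (-8)^2 dx] = (1/(2π)) · (64π + 64π) = (64 + 64)/2 = 64.
So Σ_{n ∈ Z} |c_n|^2 = 64.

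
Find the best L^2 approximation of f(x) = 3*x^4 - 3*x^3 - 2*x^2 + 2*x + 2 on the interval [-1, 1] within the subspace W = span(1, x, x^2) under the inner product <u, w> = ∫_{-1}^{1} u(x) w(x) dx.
g(x) = 4*x^2/7 + x/5 + 61/35

The best approximation g ∈ W is the orthogonal projection of f onto W. Writing g = a_0 + a_1 x + a_2 x^2, the coefficients solve the normal equations G · a = b where
  G_{ij} = <φ_i, φ_j> and b_i = <f, φ_i>, with φ_0 = 1, φ_1 = x, φ_2 = x^2.
G =
  [2, 0, 2/3]
  [0, 2/3, 0]
  [2/3, 0, 2/5],
b = (58/15, 2/15, 146/105).
Solving gives a_0 = 61/35, a_1 = 1/5, a_2 = 4/7, so
  g(x) = 4*x^2/7 + x/5 + 61/35.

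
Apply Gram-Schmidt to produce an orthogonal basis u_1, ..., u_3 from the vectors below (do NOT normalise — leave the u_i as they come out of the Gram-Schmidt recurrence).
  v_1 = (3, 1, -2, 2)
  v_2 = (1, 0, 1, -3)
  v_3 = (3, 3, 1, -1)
Orthogonal basis:
  u_1 = (3, 1, -2, 2)
  u_2 = (11/6, 5/18, 4/9, -22/9)
  u_3 = (-16/173, 396/173, 253/173, 79/173)

Apply the Gram-Schmidt recurrence
  u_1 = v_1
  u_i = v_i − Σ_{j<i} ((v_i · u_j) / (u_j · u_j)) · u_j.

Step by step this gives:
  u_1 = (3, 1, -2, 2)
  u_2 = (11/6, 5/18, 4/9, -22/9)
  u_3 = (-16/173, 396/173, 253/173, 79/173)

Orthogonality check:
  u_2 · u_1 = 0 (should be 0)
  u_3 · u_1 = 0 (should be 0)
  u_3 · u_2 = 0 (should be 0)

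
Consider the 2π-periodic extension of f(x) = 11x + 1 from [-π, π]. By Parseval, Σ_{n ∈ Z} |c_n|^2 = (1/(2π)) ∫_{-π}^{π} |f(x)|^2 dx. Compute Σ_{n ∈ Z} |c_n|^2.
Σ |c_n|^2 = 121π^2/3 + 1

Expand and integrate term by term over [-π, π]:
  ∫ (11x)^2 dx = 121·(2π^3/3); ∫ 2·11·(1)·x dx = 0 (odd integrand); ∫ 1^2 dx = 1·2π.
So (1/(2π)) ∫_{-π}^{π} (11x + 1)^2 dx = 121π^2/3 + 1 = 121π^2/3 + 1.
Parseval ⇒ Σ |c_n|^2 = 121π^2/3 + 1.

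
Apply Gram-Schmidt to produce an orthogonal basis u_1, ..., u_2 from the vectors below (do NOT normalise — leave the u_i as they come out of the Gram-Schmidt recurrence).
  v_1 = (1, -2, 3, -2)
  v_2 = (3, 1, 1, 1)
Orthogonal basis:
  u_1 = (1, -2, 3, -2)
  u_2 = (26/9, 11/9, 2/3, 11/9)

Apply the Gram-Schmidt recurrence
  u_1 = v_1
  u_i = v_i − Σ_{j<i} ((v_i · u_j) / (u_j · u_j)) · u_j.

Step by step this gives:
  u_1 = (1, -2, 3, -2)
  u_2 = (26/9, 11/9, 2/3, 11/9)

Orthogonality check:
  u_2 · u_1 = 0 (should be 0)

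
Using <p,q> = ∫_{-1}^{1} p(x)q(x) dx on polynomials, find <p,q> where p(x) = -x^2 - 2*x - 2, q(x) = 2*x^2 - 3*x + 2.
<p,q> = -44/5

Expand the product: p(x)·q(x) = -2*x^4 - x^3 + 2*x - 4.
∫_{-1}^{1} of each monomial x^k gives [2/(k+1) if k even, 0 if k odd]. Integrating term-by-term (or equivalently evaluating the antiderivative F(x) = -2*x^5/5 - x^4/4 + x^2 - 4*x at the endpoints):
  F(1) − F(−1) = -73/20 − (103/20) = -44/5.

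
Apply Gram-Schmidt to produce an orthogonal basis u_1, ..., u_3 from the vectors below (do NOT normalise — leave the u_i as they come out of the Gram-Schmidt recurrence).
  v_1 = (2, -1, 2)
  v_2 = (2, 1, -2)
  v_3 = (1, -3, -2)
Orthogonal basis:
  u_1 = (2, -1, 2)
  u_2 = (20/9, 8/9, -16/9)
  u_3 = (0, -16/5, -8/5)

Apply the Gram-Schmidt recurrence
  u_1 = v_1
  u_i = v_i − Σ_{j<i} ((v_i · u_j) / (u_j · u_j)) · u_j.

Step by step this gives:
  u_1 = (2, -1, 2)
  u_2 = (20/9, 8/9, -16/9)
  u_3 = (0, -16/5, -8/5)

Orthogonality check:
  u_2 · u_1 = 0 (should be 0)
  u_3 · u_1 = 0 (should be 0)
  u_3 · u_2 = 0 (should be 0)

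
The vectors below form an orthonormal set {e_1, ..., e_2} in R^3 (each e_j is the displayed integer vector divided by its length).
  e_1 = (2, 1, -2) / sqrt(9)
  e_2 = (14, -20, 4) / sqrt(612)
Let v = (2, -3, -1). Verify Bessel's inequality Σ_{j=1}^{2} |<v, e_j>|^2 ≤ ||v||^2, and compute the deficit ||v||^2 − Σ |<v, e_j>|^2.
Σ |<v, e_j>|^2 = 213/17; ||v||^2 = 14; deficit = 25/17

Write each e_j = u_j / sqrt(<u_j, u_j>) where u_j is the displayed integer vector. Then <v, e_j> = <v, u_j> / sqrt(<u_j, u_j>), so |<v, e_j>|^2 = <v, u_j>^2 / <u_j, u_j>.
Coefficients: <v, e_1> = 3/sqrt(9), <v, e_2> = 84/sqrt(612).
Square and sum: Σ |<v, e_j>|^2 = 213/17.
Compute ||v||^2 = v·v = 14.
Deficit = 14 − 213/17 = 25/17 ≥ 0, confirming Bessel's inequality. (The deficit equals ||v − Σ <v,e_j> e_j||^2, the squared distance from v to span{e_j}.)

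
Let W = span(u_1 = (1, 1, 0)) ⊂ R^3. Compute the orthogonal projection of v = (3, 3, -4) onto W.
proj_W(v) = (3, 3, 0)

Set up U = [u_1 | ... | u_1] ∈ R^(3×1). The projector onto W = col(U) is P = U (U^T U)^(-1) U^T.
Compute U^T U =
  [2],
and U^T v = (6).
Solve U^T U · c = U^T v for the coefficients: c = (3). The projection is proj_W(v) = U c.
Check: (v - proj_W(v)) · u_1 = 0  (should be 0).
Result: proj_W(v) = (3, 3, 0).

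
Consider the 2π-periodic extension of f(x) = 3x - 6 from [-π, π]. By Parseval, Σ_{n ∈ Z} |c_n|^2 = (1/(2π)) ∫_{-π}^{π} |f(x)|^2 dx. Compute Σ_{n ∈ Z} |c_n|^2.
Σ |c_n|^2 = 3π^2 + 36

Expand and integrate term by term over [-π, π]:
  ∫ (3x)^2 dx = 9·(2π^3/3); ∫ 2·3·(-6)·x dx = 0 (odd integrand); ∫ (-6)^2 dx = 36·2π.
So (1/(2π)) ∫_{-π}^{π} (3x - 6)^2 dx = 9π^2/3 + 36 = 3π^2 + 36.
Parseval ⇒ Σ |c_n|^2 = 3π^2 + 36.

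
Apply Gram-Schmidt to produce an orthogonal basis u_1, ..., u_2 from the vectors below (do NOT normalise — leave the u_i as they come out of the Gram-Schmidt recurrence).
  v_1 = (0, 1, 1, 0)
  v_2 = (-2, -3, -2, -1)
Orthogonal basis:
  u_1 = (0, 1, 1, 0)
  u_2 = (-2, -1/2, 1/2, -1)

Apply the Gram-Schmidt recurrence
  u_1 = v_1
  u_i = v_i − Σ_{j<i} ((v_i · u_j) / (u_j · u_j)) · u_j.

Step by step this gives:
  u_1 = (0, 1, 1, 0)
  u_2 = (-2, -1/2, 1/2, -1)

Orthogonality check:
  u_2 · u_1 = 0 (should be 0)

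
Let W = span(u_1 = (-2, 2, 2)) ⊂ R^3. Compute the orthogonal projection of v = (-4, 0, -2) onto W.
proj_W(v) = (-2/3, 2/3, 2/3)

Set up U = [u_1 | ... | u_1] ∈ R^(3×1). The projector onto W = col(U) is P = U (U^T U)^(-1) U^T.
Compute U^T U =
  [12],
and U^T v = (4).
Solve U^T U · c = U^T v for the coefficients: c = (1/3). The projection is proj_W(v) = U c.
Check: (v - proj_W(v)) · u_1 = 0  (should be 0).
Result: proj_W(v) = (-2/3, 2/3, 2/3).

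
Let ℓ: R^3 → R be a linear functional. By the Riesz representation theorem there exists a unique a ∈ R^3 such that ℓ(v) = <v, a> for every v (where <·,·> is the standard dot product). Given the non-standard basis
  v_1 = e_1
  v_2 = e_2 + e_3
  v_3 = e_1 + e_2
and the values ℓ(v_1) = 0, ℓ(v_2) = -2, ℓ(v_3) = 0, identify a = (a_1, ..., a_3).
a = (0, 0, -2)

Write a = (a_1, ..., a_3) in the standard basis. For each basis vector v_i, ℓ(v_i) = <v_i, a> is a linear equation in the a_j's. Collect the n equations into a matrix system V a = ℓ, where row i of V is v_i (expressed in the standard basis). Since V is invertible (lower-triangular with 1s on the diagonal, up to permutation), solve by back-substitution:
  V =
[[1, 0, 0],
 [0, 1, 1],
 [1, 1, 0]]
  V a = (0, -2, 0)
Solving gives a = (0, 0, -2).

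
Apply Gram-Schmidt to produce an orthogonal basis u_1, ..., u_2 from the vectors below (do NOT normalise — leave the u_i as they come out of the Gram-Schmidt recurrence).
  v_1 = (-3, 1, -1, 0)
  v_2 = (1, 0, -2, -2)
Orthogonal basis:
  u_1 = (-3, 1, -1, 0)
  u_2 = (8/11, 1/11, -23/11, -2)

Apply the Gram-Schmidt recurrence
  u_1 = v_1
  u_i = v_i − Σ_{j<i} ((v_i · u_j) / (u_j · u_j)) · u_j.

Step by step this gives:
  u_1 = (-3, 1, -1, 0)
  u_2 = (8/11, 1/11, -23/11, -2)

Orthogonality check:
  u_2 · u_1 = 0 (should be 0)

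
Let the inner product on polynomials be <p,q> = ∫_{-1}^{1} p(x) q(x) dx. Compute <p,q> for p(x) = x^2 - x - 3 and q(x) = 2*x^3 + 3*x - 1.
<p,q> = 38/15

Expand the product: p(x)·q(x) = 2*x^5 - 2*x^4 - 3*x^3 - 4*x^2 - 8*x + 3.
∫_{-1}^{1} of each monomial x^k gives [2/(k+1) if k even, 0 if k odd]. Integrating term-by-term (or equivalently evaluating the antiderivative F(x) = x^6/3 - 2*x^5/5 - 3*x^4/4 - 4*x^3/3 - 4*x^2 + 3*x at the endpoints):
  F(1) − F(−1) = -63/20 − (-341/60) = 38/15.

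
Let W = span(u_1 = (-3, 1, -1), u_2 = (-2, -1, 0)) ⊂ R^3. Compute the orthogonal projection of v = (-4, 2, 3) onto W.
proj_W(v) = (-97/30, 7/15, -5/6)

Set up U = [u_1 | ... | u_2] ∈ R^(3×2). The projector onto W = col(U) is P = U (U^T U)^(-1) U^T.
Compute U^T U =
  [11, 5]
  [5, 5],
and U^T v = (11, 6).
Solve U^T U · c = U^T v for the coefficients: c = (5/6, 11/30). The projection is proj_W(v) = U c.
Check: (v - proj_W(v)) · u_1 = 0  (should be 0).
Check: (v - proj_W(v)) · u_2 = 0  (should be 0).
Result: proj_W(v) = (-97/30, 7/15, -5/6).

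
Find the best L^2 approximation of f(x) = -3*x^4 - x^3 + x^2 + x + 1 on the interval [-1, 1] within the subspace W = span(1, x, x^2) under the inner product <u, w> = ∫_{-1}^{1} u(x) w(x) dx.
g(x) = -11*x^2/7 + 2*x/5 + 44/35

The best approximation g ∈ W is the orthogonal projection of f onto W. Writing g = a_0 + a_1 x + a_2 x^2, the coefficients solve the normal equations G · a = b where
  G_{ij} = <φ_i, φ_j> and b_i = <f, φ_i>, with φ_0 = 1, φ_1 = x, φ_2 = x^2.
G =
  [2, 0, 2/3]
  [0, 2/3, 0]
  [2/3, 0, 2/5],
b = (22/15, 4/15, 22/105).
Solving gives a_0 = 44/35, a_1 = 2/5, a_2 = -11/7, so
  g(x) = -11*x^2/7 + 2*x/5 + 44/35.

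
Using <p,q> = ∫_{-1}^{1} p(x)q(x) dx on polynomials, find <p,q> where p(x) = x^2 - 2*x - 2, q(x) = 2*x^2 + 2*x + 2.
<p,q> = -56/5

Expand the product: p(x)·q(x) = 2*x^4 - 2*x^3 - 6*x^2 - 8*x - 4.
∫_{-1}^{1} of each monomial x^k gives [2/(k+1) if k even, 0 if k odd]. Integrating term-by-term (or equivalently evaluating the antiderivative F(x) = 2*x^5/5 - x^4/2 - 2*x^3 - 4*x^2 - 4*x at the endpoints):
  F(1) − F(−1) = -101/10 − (11/10) = -56/5.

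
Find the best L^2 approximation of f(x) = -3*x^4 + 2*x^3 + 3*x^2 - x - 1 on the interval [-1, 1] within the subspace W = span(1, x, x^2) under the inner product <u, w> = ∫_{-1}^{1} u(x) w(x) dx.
g(x) = 3*x^2/7 + x/5 - 26/35

The best approximation g ∈ W is the orthogonal projection of f onto W. Writing g = a_0 + a_1 x + a_2 x^2, the coefficients solve the normal equations G · a = b where
  G_{ij} = <φ_i, φ_j> and b_i = <f, φ_i>, with φ_0 = 1, φ_1 = x, φ_2 = x^2.
G =
  [2, 0, 2/3]
  [0, 2/3, 0]
  [2/3, 0, 2/5],
b = (-6/5, 2/15, -34/105).
Solving gives a_0 = -26/35, a_1 = 1/5, a_2 = 3/7, so
  g(x) = 3*x^2/7 + x/5 - 26/35.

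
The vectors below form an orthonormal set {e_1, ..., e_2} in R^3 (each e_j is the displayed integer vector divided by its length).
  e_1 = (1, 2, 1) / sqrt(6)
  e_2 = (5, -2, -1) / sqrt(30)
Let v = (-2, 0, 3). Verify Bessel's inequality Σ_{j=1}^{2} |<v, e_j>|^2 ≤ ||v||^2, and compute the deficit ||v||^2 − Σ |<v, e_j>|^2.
Σ |<v, e_j>|^2 = 29/5; ||v||^2 = 13; deficit = 36/5

Write each e_j = u_j / sqrt(<u_j, u_j>) where u_j is the displayed integer vector. Then <v, e_j> = <v, u_j> / sqrt(<u_j, u_j>), so |<v, e_j>|^2 = <v, u_j>^2 / <u_j, u_j>.
Coefficients: <v, e_1> = 1/sqrt(6), <v, e_2> = -13/sqrt(30).
Square and sum: Σ |<v, e_j>|^2 = 29/5.
Compute ||v||^2 = v·v = 13.
Deficit = 13 − 29/5 = 36/5 ≥ 0, confirming Bessel's inequality. (The deficit equals ||v − Σ <v,e_j> e_j||^2, the squared distance from v to span{e_j}.)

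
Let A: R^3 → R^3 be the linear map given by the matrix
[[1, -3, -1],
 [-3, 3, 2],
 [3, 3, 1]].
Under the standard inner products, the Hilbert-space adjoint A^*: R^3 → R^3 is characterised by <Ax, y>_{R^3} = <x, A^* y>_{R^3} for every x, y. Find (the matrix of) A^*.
A^* = A^T =
[[1, -3, 3],
 [-3, 3, 3],
 [-1, 2, 1]]

For real matrices with standard dot products, the defining identity <Ax, y> = <x, A^* y> gives (Ax)^T y = x^T (A^*) y, i.e. x^T A^T y = x^T (A^*) y. Since this holds for all x, y, we must have A^* = A^T. Therefore
A^* =
[[1, -3, 3],
 [-3, 3, 3],
 [-1, 2, 1]].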